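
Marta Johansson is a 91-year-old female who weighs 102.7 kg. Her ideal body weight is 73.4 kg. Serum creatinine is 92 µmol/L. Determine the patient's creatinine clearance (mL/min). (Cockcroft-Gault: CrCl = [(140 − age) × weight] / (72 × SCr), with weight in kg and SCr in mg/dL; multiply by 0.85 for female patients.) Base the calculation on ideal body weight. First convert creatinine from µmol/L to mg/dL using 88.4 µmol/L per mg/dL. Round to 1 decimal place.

40.8 mL/min

SCr = 92 / 88.4 = 1.041 mg/dL
CrCl = (140 − 91) × 73.4 / (72 × 1.041) × 0.85 = 3596.6 / 74.95 × 0.85 ≈ 40.8 mL/min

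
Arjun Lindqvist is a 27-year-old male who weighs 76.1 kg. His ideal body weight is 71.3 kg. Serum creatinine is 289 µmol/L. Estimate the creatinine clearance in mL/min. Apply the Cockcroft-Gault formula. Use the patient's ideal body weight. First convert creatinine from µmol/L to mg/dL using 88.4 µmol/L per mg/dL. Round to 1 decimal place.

SCr = 289 / 88.4 = 3.269 mg/dL
CrCl = (140 − 27) × 71.3 / (72 × 3.269) = 8056.9 / 235.37 ≈ 34.2 mL/min

34.2 mL/min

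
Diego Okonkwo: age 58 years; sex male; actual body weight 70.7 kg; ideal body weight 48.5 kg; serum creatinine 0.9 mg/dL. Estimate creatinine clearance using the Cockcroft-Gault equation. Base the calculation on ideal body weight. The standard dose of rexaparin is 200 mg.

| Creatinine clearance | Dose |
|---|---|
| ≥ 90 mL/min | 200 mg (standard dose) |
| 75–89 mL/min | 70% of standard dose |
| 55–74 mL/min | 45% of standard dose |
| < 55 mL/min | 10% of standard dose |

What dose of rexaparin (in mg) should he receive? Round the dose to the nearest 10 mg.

90 mg

CrCl = (140 − 58) × 48.5 / (72 × 0.9) = 3977.0 / 64.80 ≈ 61.4 mL/min
CrCl ≈ 61 mL/min → bracket 55–74 mL/min.
45% of 200 mg = 90 mg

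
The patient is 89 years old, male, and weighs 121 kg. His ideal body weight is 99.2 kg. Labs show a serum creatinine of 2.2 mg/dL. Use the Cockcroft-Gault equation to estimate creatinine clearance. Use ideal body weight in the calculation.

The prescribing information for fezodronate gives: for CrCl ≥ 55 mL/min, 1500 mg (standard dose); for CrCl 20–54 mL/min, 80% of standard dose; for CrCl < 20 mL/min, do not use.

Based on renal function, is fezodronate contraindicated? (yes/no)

CrCl = (140 − 89) × 99.2 / (72 × 2.2) = 5059.2 / 158.40 ≈ 31.9 mL/min
CrCl ≈ 32 mL/min, which is ≥ 20 mL/min.

no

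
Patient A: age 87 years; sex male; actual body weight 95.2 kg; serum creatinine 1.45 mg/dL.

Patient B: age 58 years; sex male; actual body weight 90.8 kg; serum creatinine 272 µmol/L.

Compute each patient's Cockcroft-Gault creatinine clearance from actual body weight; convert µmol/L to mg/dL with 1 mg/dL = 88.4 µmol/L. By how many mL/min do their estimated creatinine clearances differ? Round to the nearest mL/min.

15 mL/min

Patient A: CrCl = (140 − 87) × 95.2 / (72 × 1.45) = 5045.6 / 104.40 ≈ 48.3 mL/min
Patient B: SCr = 272 / 88.4 = 3.077 mg/dL
Patient B: CrCl = (140 − 58) × 90.8 / (72 × 3.077) = 7445.6 / 221.54 ≈ 33.6 mL/min
|48.3 − 33.6| = 14.7 mL/min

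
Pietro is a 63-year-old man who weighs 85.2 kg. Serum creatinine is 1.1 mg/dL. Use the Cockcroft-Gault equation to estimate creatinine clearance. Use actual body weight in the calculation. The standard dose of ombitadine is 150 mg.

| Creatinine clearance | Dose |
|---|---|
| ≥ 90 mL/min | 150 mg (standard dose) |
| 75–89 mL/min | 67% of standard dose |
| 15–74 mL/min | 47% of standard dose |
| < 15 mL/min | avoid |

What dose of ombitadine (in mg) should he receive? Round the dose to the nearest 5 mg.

100 mg

CrCl = (140 − 63) × 85.2 / (72 × 1.1) = 6560.4 / 79.20 ≈ 82.8 mL/min
CrCl ≈ 83 mL/min → bracket 75–89 mL/min.
67% of 150 mg = 100.5 mg → 100 mg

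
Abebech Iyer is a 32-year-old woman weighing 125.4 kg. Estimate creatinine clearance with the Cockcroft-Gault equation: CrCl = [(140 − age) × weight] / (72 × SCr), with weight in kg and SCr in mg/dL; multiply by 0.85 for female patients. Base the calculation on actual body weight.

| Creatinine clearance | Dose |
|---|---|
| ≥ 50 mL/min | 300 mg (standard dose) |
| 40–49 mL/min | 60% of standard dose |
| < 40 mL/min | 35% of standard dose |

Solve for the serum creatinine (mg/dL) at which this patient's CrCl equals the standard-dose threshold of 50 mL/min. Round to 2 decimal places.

3.20 mg/dL

Standard dose requires CrCl ≥ 50 mL/min.
Set (140 − 32) × 125.4 × 0.85 / (72 × SCr) = 50
SCr = (140 − 32) × 125.4 × 0.85 / (72 × 50) = 3.198 mg/dL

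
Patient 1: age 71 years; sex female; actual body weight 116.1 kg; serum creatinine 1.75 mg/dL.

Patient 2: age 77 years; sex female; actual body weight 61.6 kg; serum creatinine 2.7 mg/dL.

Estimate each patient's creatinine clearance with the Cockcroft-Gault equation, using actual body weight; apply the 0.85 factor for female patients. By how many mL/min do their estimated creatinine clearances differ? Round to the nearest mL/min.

Patient 1: CrCl = (140 − 71) × 116.1 / (72 × 1.75) × 0.85 = 8010.9 / 126.00 × 0.85 ≈ 54.0 mL/min
Patient 2: CrCl = (140 − 77) × 61.6 / (72 × 2.7) × 0.85 = 3880.8 / 194.40 × 0.85 ≈ 17.0 mL/min
|54.0 − 17.0| = 37.0 mL/min

37 mL/min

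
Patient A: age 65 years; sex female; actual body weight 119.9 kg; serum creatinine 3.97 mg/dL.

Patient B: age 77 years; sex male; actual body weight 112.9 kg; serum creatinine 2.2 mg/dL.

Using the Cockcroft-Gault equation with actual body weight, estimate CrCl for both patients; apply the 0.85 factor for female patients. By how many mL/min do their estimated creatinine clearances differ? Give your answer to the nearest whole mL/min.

18 mL/min

Patient A: CrCl = (140 − 65) × 119.9 / (72 × 3.97) × 0.85 = 8992.5 / 285.84 × 0.85 ≈ 26.7 mL/min
Patient B: CrCl = (140 − 77) × 112.9 / (72 × 2.2) = 7112.7 / 158.40 ≈ 44.9 mL/min
|26.7 − 44.9| = 18.2 mL/min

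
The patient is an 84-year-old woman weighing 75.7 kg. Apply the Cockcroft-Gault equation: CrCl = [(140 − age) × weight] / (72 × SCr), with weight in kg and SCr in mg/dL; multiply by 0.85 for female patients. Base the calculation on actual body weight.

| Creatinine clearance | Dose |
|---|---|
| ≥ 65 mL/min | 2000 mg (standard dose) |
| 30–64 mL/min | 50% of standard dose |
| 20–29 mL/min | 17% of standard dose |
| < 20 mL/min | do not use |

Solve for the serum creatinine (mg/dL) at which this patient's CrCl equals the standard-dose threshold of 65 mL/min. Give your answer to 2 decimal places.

0.77 mg/dL

Standard dose requires CrCl ≥ 65 mL/min.
Set (140 − 84) × 75.7 × 0.85 / (72 × SCr) = 65
SCr = (140 − 84) × 75.7 × 0.85 / (72 × 65) = 0.770 mg/dL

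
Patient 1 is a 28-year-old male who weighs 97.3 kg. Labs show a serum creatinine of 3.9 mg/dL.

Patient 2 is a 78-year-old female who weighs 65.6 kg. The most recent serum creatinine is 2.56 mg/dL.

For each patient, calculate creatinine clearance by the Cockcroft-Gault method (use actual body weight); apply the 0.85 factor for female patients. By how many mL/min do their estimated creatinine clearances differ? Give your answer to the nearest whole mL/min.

20 mL/min

Patient 1: CrCl = (140 − 28) × 97.3 / (72 × 3.9) = 10897.6 / 280.80 ≈ 38.8 mL/min
Patient 2: CrCl = (140 − 78) × 65.6 / (72 × 2.56) × 0.85 = 4067.2 / 184.32 × 0.85 ≈ 18.8 mL/min
|38.8 − 18.8| = 20.0 mL/min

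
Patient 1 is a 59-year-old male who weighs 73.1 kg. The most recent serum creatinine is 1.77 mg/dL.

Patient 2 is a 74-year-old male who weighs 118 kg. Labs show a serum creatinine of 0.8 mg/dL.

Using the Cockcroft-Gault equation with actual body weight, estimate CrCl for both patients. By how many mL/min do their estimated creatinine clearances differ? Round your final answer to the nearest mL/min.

Patient 1: CrCl = (140 − 59) × 73.1 / (72 × 1.77) = 5921.1 / 127.44 ≈ 46.5 mL/min
Patient 2: CrCl = (140 − 74) × 118 / (72 × 0.8) = 7788.0 / 57.60 ≈ 135.2 mL/min
|46.5 − 135.2| = 88.7 mL/min

89 mL/min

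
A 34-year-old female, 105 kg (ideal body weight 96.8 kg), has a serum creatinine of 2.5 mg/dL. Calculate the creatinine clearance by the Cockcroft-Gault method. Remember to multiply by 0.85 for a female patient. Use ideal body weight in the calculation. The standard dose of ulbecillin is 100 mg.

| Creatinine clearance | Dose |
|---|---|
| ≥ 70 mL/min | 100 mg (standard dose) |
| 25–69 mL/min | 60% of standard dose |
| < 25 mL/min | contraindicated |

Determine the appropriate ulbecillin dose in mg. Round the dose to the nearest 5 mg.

60 mg

CrCl = (140 − 34) × 96.8 / (72 × 2.5) × 0.85 = 10260.8 / 180.00 × 0.85 ≈ 48.5 mL/min
CrCl ≈ 48 mL/min → bracket 25–69 mL/min.
60% of 100 mg = 60 mg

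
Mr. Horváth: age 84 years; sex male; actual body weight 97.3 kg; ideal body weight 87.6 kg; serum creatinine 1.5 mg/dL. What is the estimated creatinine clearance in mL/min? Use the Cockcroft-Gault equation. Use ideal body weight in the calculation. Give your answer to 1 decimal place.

CrCl = (140 − 84) × 87.6 / (72 × 1.5) = 4905.6 / 108.00 ≈ 45.4 mL/min

45.4 mL/min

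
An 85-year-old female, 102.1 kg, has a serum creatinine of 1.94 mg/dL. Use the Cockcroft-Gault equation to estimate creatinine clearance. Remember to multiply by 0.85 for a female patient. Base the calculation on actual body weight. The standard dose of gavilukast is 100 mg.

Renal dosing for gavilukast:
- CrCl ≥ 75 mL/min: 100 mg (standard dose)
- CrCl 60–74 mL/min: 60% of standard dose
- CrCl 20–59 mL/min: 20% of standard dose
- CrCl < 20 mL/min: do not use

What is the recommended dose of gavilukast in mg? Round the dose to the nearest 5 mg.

CrCl = (140 − 85) × 102.1 / (72 × 1.94) × 0.85 = 5615.5 / 139.68 × 0.85 ≈ 34.2 mL/min
CrCl ≈ 34 mL/min → bracket 20–59 mL/min.
20% of 100 mg = 20 mg

20 mg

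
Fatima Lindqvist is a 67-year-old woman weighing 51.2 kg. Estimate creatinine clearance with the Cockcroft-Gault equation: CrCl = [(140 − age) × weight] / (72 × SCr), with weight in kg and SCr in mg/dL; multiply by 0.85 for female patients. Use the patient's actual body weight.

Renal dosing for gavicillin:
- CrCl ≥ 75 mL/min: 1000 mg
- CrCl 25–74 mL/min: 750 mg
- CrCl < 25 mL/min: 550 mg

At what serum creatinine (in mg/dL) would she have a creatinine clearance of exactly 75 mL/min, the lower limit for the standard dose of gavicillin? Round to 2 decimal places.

Standard dose requires CrCl ≥ 75 mL/min.
Set (140 − 67) × 51.2 × 0.85 / (72 × SCr) = 75
SCr = (140 − 67) × 51.2 × 0.85 / (72 × 75) = 0.588 mg/dL

0.59 mg/dL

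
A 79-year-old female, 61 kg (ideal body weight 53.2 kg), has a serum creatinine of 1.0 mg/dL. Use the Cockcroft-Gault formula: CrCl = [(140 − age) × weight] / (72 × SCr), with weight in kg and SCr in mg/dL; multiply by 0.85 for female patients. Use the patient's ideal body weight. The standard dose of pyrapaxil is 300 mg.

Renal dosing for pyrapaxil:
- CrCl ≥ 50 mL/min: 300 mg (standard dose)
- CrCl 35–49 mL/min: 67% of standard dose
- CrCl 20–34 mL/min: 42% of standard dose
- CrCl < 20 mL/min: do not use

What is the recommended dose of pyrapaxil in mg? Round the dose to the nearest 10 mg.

200 mg

CrCl = (140 − 79) × 53.2 / (72 × 1) × 0.85 = 3245.2 / 72.00 × 0.85 ≈ 38.3 mL/min
CrCl ≈ 38 mL/min → bracket 35–49 mL/min.
67% of 300 mg = 201 mg → 200 mg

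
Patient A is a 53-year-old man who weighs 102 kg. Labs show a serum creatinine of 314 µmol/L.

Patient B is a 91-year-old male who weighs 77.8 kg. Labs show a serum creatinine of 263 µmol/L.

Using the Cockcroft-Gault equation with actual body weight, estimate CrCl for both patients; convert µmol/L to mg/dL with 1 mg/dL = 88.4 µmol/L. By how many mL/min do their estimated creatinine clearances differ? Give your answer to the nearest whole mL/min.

Patient A: SCr = 314 / 88.4 = 3.552 mg/dL
Patient A: CrCl = (140 − 53) × 102 / (72 × 3.552) = 8874.0 / 255.74 ≈ 34.7 mL/min
Patient B: SCr = 263 / 88.4 = 2.975 mg/dL
Patient B: CrCl = (140 − 91) × 77.8 / (72 × 2.975) = 3812.2 / 214.20 ≈ 17.8 mL/min
|34.7 − 17.8| = 16.9 mL/min

17 mL/min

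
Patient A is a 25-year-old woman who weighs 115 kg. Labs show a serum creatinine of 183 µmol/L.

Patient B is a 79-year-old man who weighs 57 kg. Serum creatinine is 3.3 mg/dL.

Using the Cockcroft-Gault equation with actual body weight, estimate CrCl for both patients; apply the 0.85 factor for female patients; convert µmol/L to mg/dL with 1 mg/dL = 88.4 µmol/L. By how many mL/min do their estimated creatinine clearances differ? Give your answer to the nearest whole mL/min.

61 mL/min

Patient A: SCr = 183 / 88.4 = 2.07 mg/dL
Patient A: CrCl = (140 − 25) × 115 / (72 × 2.07) × 0.85 = 13225.0 / 149.04 × 0.85 ≈ 75.4 mL/min
Patient B: CrCl = (140 − 79) × 57 / (72 × 3.3) = 3477.0 / 237.60 ≈ 14.6 mL/min
|75.4 − 14.6| = 60.8 mL/min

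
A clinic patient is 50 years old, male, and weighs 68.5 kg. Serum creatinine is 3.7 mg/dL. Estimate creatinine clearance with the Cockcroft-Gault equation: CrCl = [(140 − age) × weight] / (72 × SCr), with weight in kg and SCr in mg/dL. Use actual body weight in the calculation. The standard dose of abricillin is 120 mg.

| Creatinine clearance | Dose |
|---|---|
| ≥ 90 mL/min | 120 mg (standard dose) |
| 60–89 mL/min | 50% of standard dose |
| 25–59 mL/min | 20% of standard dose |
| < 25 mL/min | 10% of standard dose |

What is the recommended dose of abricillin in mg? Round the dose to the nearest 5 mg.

10 mg

CrCl = (140 − 50) × 68.5 / (72 × 3.7) = 6165.0 / 266.40 ≈ 23.1 mL/min
CrCl ≈ 23 mL/min → bracket < 25 mL/min.
10% of 120 mg = 12 mg → 10 mg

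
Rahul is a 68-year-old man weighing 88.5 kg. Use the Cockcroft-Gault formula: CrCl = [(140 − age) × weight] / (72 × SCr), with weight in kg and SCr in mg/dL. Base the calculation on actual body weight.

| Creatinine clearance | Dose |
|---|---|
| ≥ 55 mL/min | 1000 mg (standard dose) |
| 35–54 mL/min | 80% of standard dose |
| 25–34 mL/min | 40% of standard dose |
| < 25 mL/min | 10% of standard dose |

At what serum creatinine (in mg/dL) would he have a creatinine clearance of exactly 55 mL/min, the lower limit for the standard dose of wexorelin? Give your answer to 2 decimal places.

Standard dose requires CrCl ≥ 55 mL/min.
Set (140 − 68) × 88.5 / (72 × SCr) = 55
SCr = (140 − 68) × 88.5 / (72 × 55) = 1.609 mg/dL

1.61 mg/dL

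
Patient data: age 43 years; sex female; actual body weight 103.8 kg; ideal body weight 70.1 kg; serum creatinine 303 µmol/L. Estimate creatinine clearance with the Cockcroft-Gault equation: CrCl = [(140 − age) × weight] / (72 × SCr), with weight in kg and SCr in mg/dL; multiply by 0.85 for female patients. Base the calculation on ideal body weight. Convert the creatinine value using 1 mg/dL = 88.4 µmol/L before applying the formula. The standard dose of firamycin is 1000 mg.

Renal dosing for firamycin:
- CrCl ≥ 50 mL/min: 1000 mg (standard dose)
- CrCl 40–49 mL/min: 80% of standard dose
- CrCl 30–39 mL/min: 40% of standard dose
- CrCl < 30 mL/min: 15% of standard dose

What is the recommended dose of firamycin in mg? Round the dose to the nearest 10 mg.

SCr = 303 / 88.4 = 3.428 mg/dL
CrCl = (140 − 43) × 70.1 / (72 × 3.428) × 0.85 = 6799.7 / 246.82 × 0.85 ≈ 23.4 mL/min
CrCl ≈ 23 mL/min → bracket < 30 mL/min.
15% of 1000 mg = 150 mg

150 mg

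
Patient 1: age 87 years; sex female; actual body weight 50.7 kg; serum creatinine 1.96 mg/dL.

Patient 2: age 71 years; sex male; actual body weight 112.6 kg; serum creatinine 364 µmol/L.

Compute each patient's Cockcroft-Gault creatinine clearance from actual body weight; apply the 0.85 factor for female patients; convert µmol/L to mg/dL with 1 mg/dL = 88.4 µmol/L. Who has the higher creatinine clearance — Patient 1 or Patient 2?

Patient 2

Patient 1: CrCl = (140 − 87) × 50.7 / (72 × 1.96) × 0.85 = 2687.1 / 141.12 × 0.85 ≈ 16.2 mL/min
Patient 2: SCr = 364 / 88.4 = 4.118 mg/dL
Patient 2: CrCl = (140 − 71) × 112.6 / (72 × 4.118) = 7769.4 / 296.50 ≈ 26.2 mL/min
16.2 vs 26.2 mL/min → Patient 2 is higher.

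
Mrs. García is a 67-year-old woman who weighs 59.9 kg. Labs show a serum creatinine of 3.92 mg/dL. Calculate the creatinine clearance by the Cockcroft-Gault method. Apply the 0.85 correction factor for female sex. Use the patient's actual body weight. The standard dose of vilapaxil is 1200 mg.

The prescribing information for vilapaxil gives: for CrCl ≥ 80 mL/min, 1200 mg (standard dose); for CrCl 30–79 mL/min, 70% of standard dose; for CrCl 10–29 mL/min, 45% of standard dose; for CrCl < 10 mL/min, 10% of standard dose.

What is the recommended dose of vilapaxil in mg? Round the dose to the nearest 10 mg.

CrCl = (140 − 67) × 59.9 / (72 × 3.92) × 0.85 = 4372.7 / 282.24 × 0.85 ≈ 13.2 mL/min
CrCl ≈ 13 mL/min → bracket 10–29 mL/min.
45% of 1200 mg = 540 mg

540 mg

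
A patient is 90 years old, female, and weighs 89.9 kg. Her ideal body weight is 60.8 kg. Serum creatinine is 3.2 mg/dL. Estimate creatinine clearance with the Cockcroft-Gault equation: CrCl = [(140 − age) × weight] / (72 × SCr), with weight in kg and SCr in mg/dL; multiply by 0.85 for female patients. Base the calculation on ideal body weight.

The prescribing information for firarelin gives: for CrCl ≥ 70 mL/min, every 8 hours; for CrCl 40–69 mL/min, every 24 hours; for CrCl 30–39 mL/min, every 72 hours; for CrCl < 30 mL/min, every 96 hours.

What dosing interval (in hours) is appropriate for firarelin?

CrCl = (140 − 90) × 60.8 / (72 × 3.2) × 0.85 = 3040.0 / 230.40 × 0.85 ≈ 11.2 mL/min
CrCl ≈ 11 mL/min → bracket < 30 mL/min → every 96 hours.

every 96 hours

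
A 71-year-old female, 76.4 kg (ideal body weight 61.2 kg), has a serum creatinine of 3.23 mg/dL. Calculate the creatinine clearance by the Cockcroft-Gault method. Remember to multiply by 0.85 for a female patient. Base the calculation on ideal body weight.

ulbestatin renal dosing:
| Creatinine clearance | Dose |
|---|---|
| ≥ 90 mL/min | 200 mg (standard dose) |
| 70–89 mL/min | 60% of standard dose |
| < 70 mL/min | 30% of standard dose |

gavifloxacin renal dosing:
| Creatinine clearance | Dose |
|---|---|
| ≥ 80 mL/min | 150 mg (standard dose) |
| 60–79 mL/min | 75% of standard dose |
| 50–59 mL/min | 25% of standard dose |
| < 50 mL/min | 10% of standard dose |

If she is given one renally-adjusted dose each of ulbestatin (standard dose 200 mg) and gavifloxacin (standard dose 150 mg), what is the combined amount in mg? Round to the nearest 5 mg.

CrCl = (140 − 71) × 61.2 / (72 × 3.23) × 0.85 = 4222.8 / 232.56 × 0.85 ≈ 15.4 mL/min
CrCl ≈ 15 mL/min.
ulbestatin: < 70 mL/min → 30% of 200 mg = 60 mg.
gavifloxacin: < 50 mL/min → 10% of 150 mg = 15 mg.
Total = 60 + 15 = 75 mg.

75 mg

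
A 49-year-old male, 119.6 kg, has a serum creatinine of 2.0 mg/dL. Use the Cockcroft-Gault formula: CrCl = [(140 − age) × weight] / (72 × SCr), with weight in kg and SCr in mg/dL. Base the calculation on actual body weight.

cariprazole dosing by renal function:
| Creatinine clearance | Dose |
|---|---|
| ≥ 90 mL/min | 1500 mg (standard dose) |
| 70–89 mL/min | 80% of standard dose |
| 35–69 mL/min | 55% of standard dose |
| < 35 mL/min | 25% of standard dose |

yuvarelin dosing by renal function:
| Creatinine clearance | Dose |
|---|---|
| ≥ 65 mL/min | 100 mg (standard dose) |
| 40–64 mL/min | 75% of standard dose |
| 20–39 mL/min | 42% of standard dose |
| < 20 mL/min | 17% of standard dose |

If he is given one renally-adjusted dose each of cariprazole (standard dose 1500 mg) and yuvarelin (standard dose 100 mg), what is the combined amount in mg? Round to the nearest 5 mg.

1300 mg

CrCl = (140 − 49) × 119.6 / (72 × 2) = 10883.6 / 144.00 ≈ 75.6 mL/min
CrCl ≈ 76 mL/min.
cariprazole: 70–89 mL/min → 80% of 1500 mg = 1200 mg.
yuvarelin: ≥ 65 mL/min → 100% of 100 mg = 100 mg.
Total = 1200 + 100 = 1300 mg.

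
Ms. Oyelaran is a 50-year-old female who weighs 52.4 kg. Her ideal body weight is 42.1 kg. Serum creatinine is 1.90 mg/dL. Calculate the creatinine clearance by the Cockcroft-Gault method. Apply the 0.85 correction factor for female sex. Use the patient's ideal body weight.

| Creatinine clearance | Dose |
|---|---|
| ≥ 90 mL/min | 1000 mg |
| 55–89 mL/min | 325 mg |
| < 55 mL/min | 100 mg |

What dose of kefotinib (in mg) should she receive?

100 mg

CrCl = (140 − 50) × 42.1 / (72 × 1.9) × 0.85 = 3789.0 / 136.80 × 0.85 ≈ 23.5 mL/min
CrCl ≈ 24 mL/min → bracket < 55 mL/min.
Dose for this bracket: 100 mg.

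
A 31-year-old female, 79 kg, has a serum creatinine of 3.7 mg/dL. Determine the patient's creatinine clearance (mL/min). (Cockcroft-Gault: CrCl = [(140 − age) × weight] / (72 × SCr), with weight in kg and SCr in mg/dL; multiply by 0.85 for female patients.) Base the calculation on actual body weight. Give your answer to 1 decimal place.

27.5 mL/min

CrCl = (140 − 31) × 79 / (72 × 3.7) × 0.85 = 8611.0 / 266.40 × 0.85 ≈ 27.5 mL/min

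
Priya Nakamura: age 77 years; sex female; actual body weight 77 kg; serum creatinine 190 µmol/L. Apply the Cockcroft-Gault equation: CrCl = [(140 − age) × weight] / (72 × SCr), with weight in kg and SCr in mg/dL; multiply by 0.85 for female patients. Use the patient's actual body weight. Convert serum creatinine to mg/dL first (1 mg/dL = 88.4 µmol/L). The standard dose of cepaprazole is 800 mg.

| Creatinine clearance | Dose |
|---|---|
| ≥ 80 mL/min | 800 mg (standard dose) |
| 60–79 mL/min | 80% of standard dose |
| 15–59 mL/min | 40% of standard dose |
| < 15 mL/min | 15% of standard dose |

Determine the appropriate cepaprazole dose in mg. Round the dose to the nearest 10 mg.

320 mg

SCr = 190 / 88.4 = 2.149 mg/dL
CrCl = (140 − 77) × 77 / (72 × 2.149) × 0.85 = 4851.0 / 154.73 × 0.85 ≈ 26.6 mL/min
CrCl ≈ 27 mL/min → bracket 15–59 mL/min.
40% of 800 mg = 320 mg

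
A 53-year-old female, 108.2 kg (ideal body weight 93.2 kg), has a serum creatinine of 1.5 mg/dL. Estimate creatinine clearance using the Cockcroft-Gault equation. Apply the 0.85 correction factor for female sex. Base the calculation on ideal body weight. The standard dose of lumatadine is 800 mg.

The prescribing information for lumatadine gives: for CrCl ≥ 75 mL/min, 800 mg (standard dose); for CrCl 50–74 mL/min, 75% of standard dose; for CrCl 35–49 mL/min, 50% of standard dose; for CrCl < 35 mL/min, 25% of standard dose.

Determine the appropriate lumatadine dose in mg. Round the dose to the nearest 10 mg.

600 mg

CrCl = (140 − 53) × 93.2 / (72 × 1.5) × 0.85 = 8108.4 / 108.00 × 0.85 ≈ 63.8 mL/min
CrCl ≈ 64 mL/min → bracket 50–74 mL/min.
75% of 800 mg = 600 mg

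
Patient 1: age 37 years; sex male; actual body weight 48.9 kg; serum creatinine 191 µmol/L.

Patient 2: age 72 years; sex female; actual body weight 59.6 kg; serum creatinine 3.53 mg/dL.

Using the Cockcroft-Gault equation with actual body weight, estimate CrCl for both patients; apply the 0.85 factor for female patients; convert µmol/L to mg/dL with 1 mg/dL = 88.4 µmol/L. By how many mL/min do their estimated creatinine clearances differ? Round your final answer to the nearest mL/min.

19 mL/min

Patient 1: SCr = 191 / 88.4 = 2.161 mg/dL
Patient 1: CrCl = (140 − 37) × 48.9 / (72 × 2.161) = 5036.7 / 155.59 ≈ 32.4 mL/min
Patient 2: CrCl = (140 − 72) × 59.6 / (72 × 3.53) × 0.85 = 4052.8 / 254.16 × 0.85 ≈ 13.6 mL/min
|32.4 − 13.6| = 18.8 mL/min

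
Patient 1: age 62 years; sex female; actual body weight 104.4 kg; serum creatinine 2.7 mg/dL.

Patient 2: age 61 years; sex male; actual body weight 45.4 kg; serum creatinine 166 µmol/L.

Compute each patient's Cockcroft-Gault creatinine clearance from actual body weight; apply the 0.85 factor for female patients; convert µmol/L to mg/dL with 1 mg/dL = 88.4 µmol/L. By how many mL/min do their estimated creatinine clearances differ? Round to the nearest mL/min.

Patient 1: CrCl = (140 − 62) × 104.4 / (72 × 2.7) × 0.85 = 8143.2 / 194.40 × 0.85 ≈ 35.6 mL/min
Patient 2: SCr = 166 / 88.4 = 1.878 mg/dL
Patient 2: CrCl = (140 − 61) × 45.4 / (72 × 1.878) = 3586.6 / 135.22 ≈ 26.5 mL/min
|35.6 − 26.5| = 9.1 mL/min

9 mL/min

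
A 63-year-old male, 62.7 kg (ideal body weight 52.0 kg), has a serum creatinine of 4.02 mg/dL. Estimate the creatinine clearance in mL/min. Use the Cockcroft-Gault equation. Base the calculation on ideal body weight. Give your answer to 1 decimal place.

CrCl = (140 − 63) × 52 / (72 × 4.02) = 4004.0 / 289.44 ≈ 13.8 mL/min

13.8 mL/min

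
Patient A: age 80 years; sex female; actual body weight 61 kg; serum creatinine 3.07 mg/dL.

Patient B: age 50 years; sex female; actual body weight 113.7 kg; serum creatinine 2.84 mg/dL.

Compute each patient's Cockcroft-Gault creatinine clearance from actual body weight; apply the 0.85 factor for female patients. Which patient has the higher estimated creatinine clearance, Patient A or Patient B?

Patient B

Patient A: CrCl = (140 − 80) × 61 / (72 × 3.07) × 0.85 = 3660.0 / 221.04 × 0.85 ≈ 14.1 mL/min
Patient B: CrCl = (140 − 50) × 113.7 / (72 × 2.84) × 0.85 = 10233.0 / 204.48 × 0.85 ≈ 42.5 mL/min
14.1 vs 42.5 mL/min → Patient B is higher.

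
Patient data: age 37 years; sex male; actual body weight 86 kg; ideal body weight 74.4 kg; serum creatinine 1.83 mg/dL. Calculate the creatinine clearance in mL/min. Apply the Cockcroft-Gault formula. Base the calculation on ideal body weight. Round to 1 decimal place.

CrCl = (140 − 37) × 74.4 / (72 × 1.83) = 7663.2 / 131.76 ≈ 58.2 mL/min

58.2 mL/min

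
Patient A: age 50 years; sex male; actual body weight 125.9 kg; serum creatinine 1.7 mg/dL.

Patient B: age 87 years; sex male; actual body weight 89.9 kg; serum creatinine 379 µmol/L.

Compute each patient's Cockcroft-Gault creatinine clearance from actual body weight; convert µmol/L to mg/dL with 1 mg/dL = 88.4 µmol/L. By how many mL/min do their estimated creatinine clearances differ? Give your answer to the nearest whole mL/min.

77 mL/min

Patient A: CrCl = (140 − 50) × 125.9 / (72 × 1.7) = 11331.0 / 122.40 ≈ 92.6 mL/min
Patient B: SCr = 379 / 88.4 = 4.287 mg/dL
Patient B: CrCl = (140 − 87) × 89.9 / (72 × 4.287) = 4764.7 / 308.66 ≈ 15.4 mL/min
|92.6 − 15.4| = 77.2 mL/min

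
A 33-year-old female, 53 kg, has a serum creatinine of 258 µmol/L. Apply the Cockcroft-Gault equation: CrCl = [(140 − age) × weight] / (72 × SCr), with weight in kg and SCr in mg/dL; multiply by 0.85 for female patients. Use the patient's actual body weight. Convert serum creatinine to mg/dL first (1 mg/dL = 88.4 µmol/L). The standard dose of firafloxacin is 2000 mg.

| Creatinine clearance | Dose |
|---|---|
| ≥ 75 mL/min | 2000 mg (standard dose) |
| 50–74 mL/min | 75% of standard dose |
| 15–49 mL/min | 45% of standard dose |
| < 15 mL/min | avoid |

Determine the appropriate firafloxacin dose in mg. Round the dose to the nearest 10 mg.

900 mg

SCr = 258 / 88.4 = 2.919 mg/dL
CrCl = (140 − 33) × 53 / (72 × 2.919) × 0.85 = 5671.0 / 210.17 × 0.85 ≈ 22.9 mL/min
CrCl ≈ 23 mL/min → bracket 15–49 mL/min.
45% of 2000 mg = 900 mg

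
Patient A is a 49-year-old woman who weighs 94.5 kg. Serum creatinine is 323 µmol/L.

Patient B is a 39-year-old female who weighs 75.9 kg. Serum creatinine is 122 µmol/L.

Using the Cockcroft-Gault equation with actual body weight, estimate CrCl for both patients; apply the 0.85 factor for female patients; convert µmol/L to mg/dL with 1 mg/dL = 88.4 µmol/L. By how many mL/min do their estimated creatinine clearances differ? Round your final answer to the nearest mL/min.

38 mL/min

Patient A: SCr = 323 / 88.4 = 3.654 mg/dL
Patient A: CrCl = (140 − 49) × 94.5 / (72 × 3.654) × 0.85 = 8599.5 / 263.09 × 0.85 ≈ 27.8 mL/min
Patient B: SCr = 122 / 88.4 = 1.38 mg/dL
Patient B: CrCl = (140 − 39) × 75.9 / (72 × 1.38) × 0.85 = 7665.9 / 99.36 × 0.85 ≈ 65.6 mL/min
|27.8 − 65.6| = 37.8 mL/min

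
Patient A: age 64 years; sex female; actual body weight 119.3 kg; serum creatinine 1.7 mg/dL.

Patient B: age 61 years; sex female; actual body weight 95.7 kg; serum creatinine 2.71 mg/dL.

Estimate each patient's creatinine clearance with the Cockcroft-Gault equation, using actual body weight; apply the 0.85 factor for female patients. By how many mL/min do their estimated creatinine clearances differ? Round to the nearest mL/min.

Patient A: CrCl = (140 − 64) × 119.3 / (72 × 1.7) × 0.85 = 9066.8 / 122.40 × 0.85 ≈ 63.0 mL/min
Patient B: CrCl = (140 − 61) × 95.7 / (72 × 2.71) × 0.85 = 7560.3 / 195.12 × 0.85 ≈ 32.9 mL/min
|63.0 − 32.9| = 30.1 mL/min

30 mL/min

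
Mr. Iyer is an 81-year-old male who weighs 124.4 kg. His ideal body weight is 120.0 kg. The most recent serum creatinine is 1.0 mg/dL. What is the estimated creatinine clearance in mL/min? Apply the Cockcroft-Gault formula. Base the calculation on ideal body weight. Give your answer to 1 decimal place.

CrCl = (140 − 81) × 120 / (72 × 1) = 7080.0 / 72.00 ≈ 98.3 mL/min

98.3 mL/min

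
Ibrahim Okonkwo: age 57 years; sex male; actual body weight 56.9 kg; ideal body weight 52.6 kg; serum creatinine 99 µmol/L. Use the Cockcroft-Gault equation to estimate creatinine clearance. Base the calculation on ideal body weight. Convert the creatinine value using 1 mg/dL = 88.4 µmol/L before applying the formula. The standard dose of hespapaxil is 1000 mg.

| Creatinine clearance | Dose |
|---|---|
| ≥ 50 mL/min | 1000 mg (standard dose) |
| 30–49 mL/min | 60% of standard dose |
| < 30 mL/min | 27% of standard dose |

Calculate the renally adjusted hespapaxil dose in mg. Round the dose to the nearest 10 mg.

1000 mg

SCr = 99 / 88.4 = 1.12 mg/dL
CrCl = (140 − 57) × 52.6 / (72 × 1.12) = 4365.8 / 80.64 ≈ 54.1 mL/min
CrCl ≈ 54 mL/min → bracket ≥ 50 mL/min.
100% of 1000 mg = 1000 mg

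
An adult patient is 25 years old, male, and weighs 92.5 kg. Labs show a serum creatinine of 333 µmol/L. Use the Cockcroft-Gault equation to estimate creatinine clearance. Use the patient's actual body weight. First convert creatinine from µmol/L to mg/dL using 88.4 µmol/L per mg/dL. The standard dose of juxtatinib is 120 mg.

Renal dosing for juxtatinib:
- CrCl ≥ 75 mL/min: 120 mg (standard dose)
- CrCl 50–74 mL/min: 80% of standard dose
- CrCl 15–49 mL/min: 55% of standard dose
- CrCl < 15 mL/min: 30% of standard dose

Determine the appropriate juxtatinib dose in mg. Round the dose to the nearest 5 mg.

SCr = 333 / 88.4 = 3.767 mg/dL
CrCl = (140 − 25) × 92.5 / (72 × 3.767) = 10637.5 / 271.22 ≈ 39.2 mL/min
CrCl ≈ 39 mL/min → bracket 15–49 mL/min.
55% of 120 mg = 66 mg → 65 mg

65 mg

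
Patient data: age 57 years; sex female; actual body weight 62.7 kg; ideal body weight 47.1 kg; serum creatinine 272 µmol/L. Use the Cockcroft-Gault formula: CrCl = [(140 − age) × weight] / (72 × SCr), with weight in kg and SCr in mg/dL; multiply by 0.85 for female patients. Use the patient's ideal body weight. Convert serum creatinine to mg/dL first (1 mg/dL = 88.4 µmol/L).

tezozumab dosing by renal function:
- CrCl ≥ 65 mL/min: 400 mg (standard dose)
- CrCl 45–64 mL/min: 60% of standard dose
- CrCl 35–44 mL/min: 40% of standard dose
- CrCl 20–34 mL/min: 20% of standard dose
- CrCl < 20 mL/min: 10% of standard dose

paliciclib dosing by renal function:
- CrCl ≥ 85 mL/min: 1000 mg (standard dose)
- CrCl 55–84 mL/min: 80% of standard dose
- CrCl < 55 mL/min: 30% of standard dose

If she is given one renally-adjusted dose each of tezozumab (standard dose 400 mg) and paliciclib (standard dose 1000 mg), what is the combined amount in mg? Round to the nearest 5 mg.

SCr = 272 / 88.4 = 3.077 mg/dL
CrCl = (140 − 57) × 47.1 / (72 × 3.077) × 0.85 = 3909.3 / 221.54 × 0.85 ≈ 15.0 mL/min
CrCl ≈ 15 mL/min.
tezozumab: < 20 mL/min → 10% of 400 mg = 40 mg.
paliciclib: < 55 mL/min → 30% of 1000 mg = 300 mg.
Total = 40 + 300 = 340 mg.

340 mg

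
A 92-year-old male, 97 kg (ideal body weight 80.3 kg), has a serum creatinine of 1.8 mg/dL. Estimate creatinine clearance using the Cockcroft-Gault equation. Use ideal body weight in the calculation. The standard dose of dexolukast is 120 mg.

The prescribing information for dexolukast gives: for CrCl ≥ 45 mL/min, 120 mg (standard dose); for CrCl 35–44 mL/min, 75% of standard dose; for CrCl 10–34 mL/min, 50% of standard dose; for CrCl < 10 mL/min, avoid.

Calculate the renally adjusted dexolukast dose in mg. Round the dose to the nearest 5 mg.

60 mg

CrCl = (140 − 92) × 80.3 / (72 × 1.8) = 3854.4 / 129.60 ≈ 29.7 mL/min
CrCl ≈ 30 mL/min → bracket 10–34 mL/min.
50% of 120 mg = 60 mg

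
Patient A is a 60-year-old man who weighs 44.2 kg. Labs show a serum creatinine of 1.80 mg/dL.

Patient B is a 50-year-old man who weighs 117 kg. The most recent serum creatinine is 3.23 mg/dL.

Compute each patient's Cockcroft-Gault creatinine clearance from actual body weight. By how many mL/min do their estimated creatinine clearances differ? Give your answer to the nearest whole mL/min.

Patient A: CrCl = (140 − 60) × 44.2 / (72 × 1.8) = 3536.0 / 129.60 ≈ 27.3 mL/min
Patient B: CrCl = (140 − 50) × 117 / (72 × 3.23) = 10530.0 / 232.56 ≈ 45.3 mL/min
|27.3 − 45.3| = 18.0 mL/min

18 mL/min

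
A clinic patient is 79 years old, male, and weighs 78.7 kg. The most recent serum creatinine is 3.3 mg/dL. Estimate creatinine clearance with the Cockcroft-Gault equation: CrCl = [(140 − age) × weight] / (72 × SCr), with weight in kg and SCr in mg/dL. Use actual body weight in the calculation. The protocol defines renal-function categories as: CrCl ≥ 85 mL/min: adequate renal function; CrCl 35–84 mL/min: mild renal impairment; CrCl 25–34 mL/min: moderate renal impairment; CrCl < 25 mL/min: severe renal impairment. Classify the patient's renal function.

severe renal impairment

CrCl = (140 − 79) × 78.7 / (72 × 3.3) = 4800.7 / 237.60 ≈ 20.2 mL/min
20 mL/min falls in the 'severe renal impairment' range.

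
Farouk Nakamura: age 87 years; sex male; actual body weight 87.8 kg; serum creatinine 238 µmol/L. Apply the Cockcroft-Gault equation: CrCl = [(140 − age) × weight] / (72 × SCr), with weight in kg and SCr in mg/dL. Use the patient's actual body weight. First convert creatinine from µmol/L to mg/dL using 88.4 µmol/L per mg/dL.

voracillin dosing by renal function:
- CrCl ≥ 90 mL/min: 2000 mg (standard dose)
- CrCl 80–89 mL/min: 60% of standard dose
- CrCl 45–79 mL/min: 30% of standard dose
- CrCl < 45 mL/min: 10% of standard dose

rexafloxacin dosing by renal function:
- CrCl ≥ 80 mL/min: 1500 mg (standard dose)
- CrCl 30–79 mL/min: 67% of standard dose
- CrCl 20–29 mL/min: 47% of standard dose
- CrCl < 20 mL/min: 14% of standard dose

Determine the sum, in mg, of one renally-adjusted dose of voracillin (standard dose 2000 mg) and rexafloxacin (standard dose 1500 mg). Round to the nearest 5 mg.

905 mg

SCr = 238 / 88.4 = 2.692 mg/dL
CrCl = (140 − 87) × 87.8 / (72 × 2.692) = 4653.4 / 193.82 ≈ 24.0 mL/min
CrCl ≈ 24 mL/min.
voracillin: < 45 mL/min → 10% of 2000 mg = 200 mg.
rexafloxacin: 20–29 mL/min → 47% of 1500 mg = 705 mg.
Total = 200 + 705 = 905 mg.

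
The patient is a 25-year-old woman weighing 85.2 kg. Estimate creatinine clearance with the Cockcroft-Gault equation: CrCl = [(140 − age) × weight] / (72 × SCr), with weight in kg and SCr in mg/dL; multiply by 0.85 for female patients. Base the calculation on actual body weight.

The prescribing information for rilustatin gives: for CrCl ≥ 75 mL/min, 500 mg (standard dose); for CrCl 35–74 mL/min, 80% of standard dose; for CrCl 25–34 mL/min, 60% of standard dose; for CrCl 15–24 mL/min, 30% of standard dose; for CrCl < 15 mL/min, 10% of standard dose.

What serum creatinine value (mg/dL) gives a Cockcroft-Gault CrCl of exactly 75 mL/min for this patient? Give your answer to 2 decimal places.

1.54 mg/dL

Standard dose requires CrCl ≥ 75 mL/min.
Set (140 − 25) × 85.2 × 0.85 / (72 × SCr) = 75
SCr = (140 − 25) × 85.2 × 0.85 / (72 × 75) = 1.542 mg/dL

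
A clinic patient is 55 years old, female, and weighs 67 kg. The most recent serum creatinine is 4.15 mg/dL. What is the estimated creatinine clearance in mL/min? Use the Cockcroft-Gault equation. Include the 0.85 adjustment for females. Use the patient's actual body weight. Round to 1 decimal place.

16.2 mL/min

CrCl = (140 − 55) × 67 / (72 × 4.15) × 0.85 = 5695.0 / 298.80 × 0.85 ≈ 16.2 mL/min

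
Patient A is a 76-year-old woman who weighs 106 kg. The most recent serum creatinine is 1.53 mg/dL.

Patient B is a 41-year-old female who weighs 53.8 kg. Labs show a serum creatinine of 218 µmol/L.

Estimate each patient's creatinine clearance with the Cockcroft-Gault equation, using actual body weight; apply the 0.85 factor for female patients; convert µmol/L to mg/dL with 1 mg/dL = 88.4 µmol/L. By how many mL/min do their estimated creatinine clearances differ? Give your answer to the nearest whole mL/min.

27 mL/min

Patient A: CrCl = (140 − 76) × 106 / (72 × 1.53) × 0.85 = 6784.0 / 110.16 × 0.85 ≈ 52.3 mL/min
Patient B: SCr = 218 / 88.4 = 2.466 mg/dL
Patient B: CrCl = (140 − 41) × 53.8 / (72 × 2.466) × 0.85 = 5326.2 / 177.55 × 0.85 ≈ 25.5 mL/min
|52.3 − 25.5| = 26.8 mL/min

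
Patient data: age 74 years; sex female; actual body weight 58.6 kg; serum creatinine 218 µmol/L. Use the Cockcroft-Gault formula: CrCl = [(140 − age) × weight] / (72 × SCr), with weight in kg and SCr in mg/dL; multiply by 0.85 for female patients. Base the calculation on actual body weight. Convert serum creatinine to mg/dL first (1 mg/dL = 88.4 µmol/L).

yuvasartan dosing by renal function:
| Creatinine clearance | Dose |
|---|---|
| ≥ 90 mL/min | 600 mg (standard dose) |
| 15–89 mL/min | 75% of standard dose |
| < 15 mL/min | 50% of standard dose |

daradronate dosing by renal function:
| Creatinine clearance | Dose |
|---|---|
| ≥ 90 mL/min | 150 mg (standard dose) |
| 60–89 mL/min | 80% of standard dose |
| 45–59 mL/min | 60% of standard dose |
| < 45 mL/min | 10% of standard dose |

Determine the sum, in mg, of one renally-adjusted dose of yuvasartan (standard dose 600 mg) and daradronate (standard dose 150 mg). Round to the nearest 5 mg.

465 mg

SCr = 218 / 88.4 = 2.466 mg/dL
CrCl = (140 − 74) × 58.6 / (72 × 2.466) × 0.85 = 3867.6 / 177.55 × 0.85 ≈ 18.5 mL/min
CrCl ≈ 19 mL/min.
yuvasartan: 15–89 mL/min → 75% of 600 mg = 450 mg.
daradronate: < 45 mL/min → 10% of 150 mg = 15 mg.
Total = 450 + 15 = 465 mg.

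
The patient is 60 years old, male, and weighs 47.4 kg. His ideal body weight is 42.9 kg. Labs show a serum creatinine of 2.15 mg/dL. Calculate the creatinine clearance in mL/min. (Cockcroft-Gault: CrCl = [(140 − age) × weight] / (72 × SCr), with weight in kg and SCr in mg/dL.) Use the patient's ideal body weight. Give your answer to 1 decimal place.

22.2 mL/min

CrCl = (140 − 60) × 42.9 / (72 × 2.15) = 3432.0 / 154.80 ≈ 22.2 mL/min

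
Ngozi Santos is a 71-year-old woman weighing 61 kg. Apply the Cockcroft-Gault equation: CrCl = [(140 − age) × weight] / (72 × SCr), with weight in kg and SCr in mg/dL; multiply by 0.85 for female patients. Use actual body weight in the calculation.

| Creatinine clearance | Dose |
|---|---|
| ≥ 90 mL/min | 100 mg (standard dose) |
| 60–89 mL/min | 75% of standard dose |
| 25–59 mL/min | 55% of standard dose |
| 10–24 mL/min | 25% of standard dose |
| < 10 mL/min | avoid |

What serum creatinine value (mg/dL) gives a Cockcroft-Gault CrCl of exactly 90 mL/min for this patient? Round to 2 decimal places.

0.55 mg/dL

Standard dose requires CrCl ≥ 90 mL/min.
Set (140 − 71) × 61 × 0.85 / (72 × SCr) = 90
SCr = (140 − 71) × 61 × 0.85 / (72 × 90) = 0.552 mg/dL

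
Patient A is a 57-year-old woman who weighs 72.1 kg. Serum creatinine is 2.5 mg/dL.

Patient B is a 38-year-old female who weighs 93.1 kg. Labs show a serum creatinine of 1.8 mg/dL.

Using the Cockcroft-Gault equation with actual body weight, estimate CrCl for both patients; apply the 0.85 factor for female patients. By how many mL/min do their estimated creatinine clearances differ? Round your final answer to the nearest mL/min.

34 mL/min

Patient A: CrCl = (140 − 57) × 72.1 / (72 × 2.5) × 0.85 = 5984.3 / 180.00 × 0.85 ≈ 28.3 mL/min
Patient B: CrCl = (140 − 38) × 93.1 / (72 × 1.8) × 0.85 = 9496.2 / 129.60 × 0.85 ≈ 62.3 mL/min
|28.3 − 62.3| = 34.0 mL/min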